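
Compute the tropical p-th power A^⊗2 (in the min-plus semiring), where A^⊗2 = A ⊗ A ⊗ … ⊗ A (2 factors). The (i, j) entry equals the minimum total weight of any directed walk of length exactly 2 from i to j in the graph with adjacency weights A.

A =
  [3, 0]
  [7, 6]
A^⊗2 =
  [6, 3]
  [10, 7]

Each entry (A^⊗2)_ij equals the minimum over all length-2 walks i = v_0 → v_1 → … → v_2 = j of Σ_t A[v_t][v_{t+1}]. For example, for (i, j) = (0, 1) we minimise over 2 possible intermediate vertex sequences; the minimum is 3, attained along the walk 0 → 0 → 1.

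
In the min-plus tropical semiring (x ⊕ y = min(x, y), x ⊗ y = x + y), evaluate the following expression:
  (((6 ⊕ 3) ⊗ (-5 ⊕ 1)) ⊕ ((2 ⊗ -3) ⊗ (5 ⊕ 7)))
(((6 ⊕ 3) ⊗ (-5 ⊕ 1)) ⊕ ((2 ⊗ -3) ⊗ (5 ⊕ 7))) = -2

Expand innermost to outermost. Recall ⊕ takes the minimum of its arguments and ⊗ takes their sum. Working out the expression (((6 ⊕ 3) ⊗ (-5 ⊕ 1)) ⊕ ((2 ⊗ -3) ⊗ (5 ⊕ 7))) gives -2.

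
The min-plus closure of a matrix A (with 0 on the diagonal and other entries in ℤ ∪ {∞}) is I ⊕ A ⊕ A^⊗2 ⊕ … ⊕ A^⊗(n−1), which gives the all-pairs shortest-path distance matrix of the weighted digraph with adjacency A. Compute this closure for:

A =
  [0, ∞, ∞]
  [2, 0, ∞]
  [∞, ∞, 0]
Closure =
  [0, ∞, ∞]
  [2, 0, ∞]
  [∞, ∞, 0]

This is the Floyd-Warshall all-pairs shortest-path computation. For each intermediate vertex k = 0, 1, …, 2, update dist[i][j] ← min(dist[i][j], dist[i][k] + dist[k][j]). The final matrix gives, for each (i, j), the minimum total weight of any directed path from i to j (possibly empty when i = j).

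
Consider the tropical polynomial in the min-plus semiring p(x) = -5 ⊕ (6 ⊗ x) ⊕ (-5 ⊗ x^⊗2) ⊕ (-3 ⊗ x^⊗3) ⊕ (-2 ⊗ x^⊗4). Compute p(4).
p(4) = -5

A tropical monomial a ⊗ x^⊗i evaluates to a + i · x. Evaluating each term at x = 4:
  Term 0 contributes -5 + 0 · 4 = -5
  Term 1 contributes 6 + 1 · 4 = 10
  Term 2 contributes -5 + 2 · 4 = 3
  Term 3 contributes -3 + 3 · 4 = 9
  Term 4 contributes -2 + 4 · 4 = 14
p(4) = ⊕ of these = min[-5, 10, 3, 9, 14] = -5.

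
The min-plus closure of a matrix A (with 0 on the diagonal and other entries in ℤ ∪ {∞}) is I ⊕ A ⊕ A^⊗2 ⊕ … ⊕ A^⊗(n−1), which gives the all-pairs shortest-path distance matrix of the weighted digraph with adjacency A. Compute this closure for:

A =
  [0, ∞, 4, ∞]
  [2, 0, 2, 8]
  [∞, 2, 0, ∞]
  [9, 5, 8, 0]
Closure =
  [0, 6, 4, 14]
  [2, 0, 2, 8]
  [4, 2, 0, 10]
  [7, 5, 7, 0]

This is the Floyd-Warshall all-pairs shortest-path computation. For each intermediate vertex k = 0, 1, …, 3, update dist[i][j] ← min(dist[i][j], dist[i][k] + dist[k][j]). The final matrix gives, for each (i, j), the minimum total weight of any directed path from i to j (possibly empty when i = j).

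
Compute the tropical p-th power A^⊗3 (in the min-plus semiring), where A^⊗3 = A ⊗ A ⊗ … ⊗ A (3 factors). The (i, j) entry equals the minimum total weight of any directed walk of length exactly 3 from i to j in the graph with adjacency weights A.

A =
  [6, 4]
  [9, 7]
A^⊗3 =
  [18, 16]
  [21, 19]

Each entry (A^⊗3)_ij equals the minimum over all length-3 walks i = v_0 → v_1 → … → v_3 = j of Σ_t A[v_t][v_{t+1}]. For example, for (i, j) = (0, 1) we minimise over 4 possible intermediate vertex sequences; the minimum is 16, attained along the walk 0 → 0 → 0 → 1.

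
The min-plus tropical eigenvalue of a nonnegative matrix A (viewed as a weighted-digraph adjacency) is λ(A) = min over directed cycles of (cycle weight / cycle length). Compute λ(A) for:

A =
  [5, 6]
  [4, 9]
λ(A) = 5

Enumerate directed cycles and compute their means (weight / length). Sample:
  cycle 0 → 0: weight = 5, length = 1, mean = 5/1 ≈ 5.000
  cycle 1 → 1: weight = 9, length = 1, mean = 9/1 ≈ 9.000
  cycle 0 → 1 → 0: weight = 10, length = 2, mean = 10/2 ≈ 5.000
  cycle 1 → 0 → 1: weight = 10, length = 2, mean = 10/2 ≈ 5.000
Minimum mean = 5.000, attained e.g. along the cycle 0 → 0 with weight 5 and length 1. So λ(A) = 5/1 = 5.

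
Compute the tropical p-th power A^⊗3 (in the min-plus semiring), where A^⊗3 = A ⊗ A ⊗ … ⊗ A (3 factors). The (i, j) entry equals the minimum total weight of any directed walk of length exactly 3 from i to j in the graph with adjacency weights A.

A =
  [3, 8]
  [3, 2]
A^⊗3 =
  [9, 12]
  [7, 6]

Each entry (A^⊗3)_ij equals the minimum over all length-3 walks i = v_0 → v_1 → … → v_3 = j of Σ_t A[v_t][v_{t+1}]. For example, for (i, j) = (0, 1) we minimise over 4 possible intermediate vertex sequences; the minimum is 12, attained along the walk 0 → 1 → 1 → 1.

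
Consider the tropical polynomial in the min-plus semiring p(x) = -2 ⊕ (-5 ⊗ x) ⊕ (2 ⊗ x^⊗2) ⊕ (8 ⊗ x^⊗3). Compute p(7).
p(7) = -2

A tropical monomial a ⊗ x^⊗i evaluates to a + i · x. Evaluating each term at x = 7:
  Term 0 contributes -2 + 0 · 7 = -2
  Term 1 contributes -5 + 1 · 7 = 2
  Term 2 contributes 2 + 2 · 7 = 16
  Term 3 contributes 8 + 3 · 7 = 29
p(7) = ⊕ of these = min[-2, 2, 16, 29] = -2.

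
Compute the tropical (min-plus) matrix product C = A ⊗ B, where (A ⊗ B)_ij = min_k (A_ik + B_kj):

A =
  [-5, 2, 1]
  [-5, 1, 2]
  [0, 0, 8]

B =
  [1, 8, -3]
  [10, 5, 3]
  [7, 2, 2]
A ⊗ B =
  [-4, 3, -8]
  [-4, 3, -8]
  [1, 5, -3]

Apply the min-plus product entry-by-entry:
  C[0][0] = min over k of (A[0][0] + B[0][0] = -5 + 1 = -4, A[0][1] + B[1][0] = 2 + 10 = 12, A[0][2] + B[2][0] = 1 + 7 = 8) = -4 (attained at k = 0)
  C[0][1] = min over k of (A[0][0] + B[0][1] = -5 + 8 = 3, A[0][1] + B[1][1] = 2 + 5 = 7, A[0][2] + B[2][1] = 1 + 2 = 3) = 3 (attained at k = 0)
  C[0][2] = min over k of (A[0][0] + B[0][2] = -5 + -3 = -8, A[0][1] + B[1][2] = 2 + 3 = 5, A[0][2] + B[2][2] = 1 + 2 = 3) = -8 (attained at k = 0)
  C[1][0] = min over k of (A[1][0] + B[0][0] = -5 + 1 = -4, A[1][1] + B[1][0] = 1 + 10 = 11, A[1][2] + B[2][0] = 2 + 7 = 9) = -4 (attained at k = 0)
  C[1][1] = min over k of (A[1][0] + B[0][1] = -5 + 8 = 3, A[1][1] + B[1][1] = 1 + 5 = 6, A[1][2] + B[2][1] = 2 + 2 = 4) = 3 (attained at k = 0)
  C[1][2] = min over k of (A[1][0] + B[0][2] = -5 + -3 = -8, A[1][1] + B[1][2] = 1 + 3 = 4, A[1][2] + B[2][2] = 2 + 2 = 4) = -8 (attained at k = 0)
  C[2][0] = min over k of (A[2][0] + B[0][0] = 0 + 1 = 1, A[2][1] + B[1][0] = 0 + 10 = 10, A[2][2] + B[2][0] = 8 + 7 = 15) = 1 (attained at k = 0)
  C[2][1] = min over k of (A[2][0] + B[0][1] = 0 + 8 = 8, A[2][1] + B[1][1] = 0 + 5 = 5, A[2][2] + B[2][1] = 8 + 2 = 10) = 5 (attained at k = 1)
  C[2][2] = min over k of (A[2][0] + B[0][2] = 0 + -3 = -3, A[2][1] + B[1][2] = 0 + 3 = 3, A[2][2] + B[2][2] = 8 + 2 = 10) = -3 (attained at k = 0)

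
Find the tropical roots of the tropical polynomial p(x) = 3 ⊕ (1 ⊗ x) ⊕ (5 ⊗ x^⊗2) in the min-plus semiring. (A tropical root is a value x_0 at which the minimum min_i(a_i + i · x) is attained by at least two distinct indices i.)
Roots: {-4, 2}

Each tropical root is a break point of the lower envelope of the lines y = a_i + i · x (there are 3 lines, with slopes 0, 1, ..., 2). Only the lines that attain the minimum somewhere contribute to roots; other lines are dominated. Here the surviving (envelope) indices are i = 2, i = 1, i = 0.
Intersections between consecutive envelope lines give the roots: for adjacent envelope indices i < j the intersection is x = (a_i − a_j) / (j − i). Reading off the sorted break points: {-4, 2}.
Verification: at each break x_0, at least two indices attain the minimum of min_i(a_i + i · x_0).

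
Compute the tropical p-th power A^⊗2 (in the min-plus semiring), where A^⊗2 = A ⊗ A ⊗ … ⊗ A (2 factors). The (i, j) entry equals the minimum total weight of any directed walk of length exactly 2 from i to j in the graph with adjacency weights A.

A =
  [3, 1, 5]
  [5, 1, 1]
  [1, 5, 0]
A^⊗2 =
  [6, 2, 2]
  [2, 2, 1]
  [1, 2, 0]

Each entry (A^⊗2)_ij equals the minimum over all length-2 walks i = v_0 → v_1 → … → v_2 = j of Σ_t A[v_t][v_{t+1}]. For example, for (i, j) = (0, 2) we minimise over 3 possible intermediate vertex sequences; the minimum is 2, attained along the walk 0 → 1 → 2.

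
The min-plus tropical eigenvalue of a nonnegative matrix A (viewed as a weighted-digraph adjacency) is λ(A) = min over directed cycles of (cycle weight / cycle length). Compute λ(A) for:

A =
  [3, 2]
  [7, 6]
λ(A) = 3

Enumerate directed cycles and compute their means (weight / length). Sample:
  cycle 0 → 0: weight = 3, length = 1, mean = 3/1 ≈ 3.000
  cycle 1 → 1: weight = 6, length = 1, mean = 6/1 ≈ 6.000
  cycle 0 → 1 → 0: weight = 9, length = 2, mean = 9/2 ≈ 4.500
  cycle 1 → 0 → 1: weight = 9, length = 2, mean = 9/2 ≈ 4.500
Minimum mean = 3.000, attained e.g. along the cycle 0 → 0 with weight 3 and length 1. So λ(A) = 3/1 = 3.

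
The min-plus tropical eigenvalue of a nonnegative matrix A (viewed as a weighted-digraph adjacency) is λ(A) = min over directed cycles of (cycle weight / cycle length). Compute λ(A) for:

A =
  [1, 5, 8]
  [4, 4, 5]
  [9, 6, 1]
λ(A) = 1

Enumerate directed cycles and compute their means (weight / length). Sample:
  cycle 0 → 0: weight = 1, length = 1, mean = 1/1 ≈ 1.000
  cycle 1 → 1: weight = 4, length = 1, mean = 4/1 ≈ 4.000
  cycle 2 → 2: weight = 1, length = 1, mean = 1/1 ≈ 1.000
  cycle 0 → 1 → 0: weight = 9, length = 2, mean = 9/2 ≈ 4.500
  cycle 0 → 2 → 0: weight = 17, length = 2, mean = 17/2 ≈ 8.500
  cycle 1 → 0 → 1: weight = 9, length = 2, mean = 9/2 ≈ 4.500
Minimum mean = 1.000, attained e.g. along the cycle 0 → 0 with weight 1 and length 1. So λ(A) = 1/1 = 1.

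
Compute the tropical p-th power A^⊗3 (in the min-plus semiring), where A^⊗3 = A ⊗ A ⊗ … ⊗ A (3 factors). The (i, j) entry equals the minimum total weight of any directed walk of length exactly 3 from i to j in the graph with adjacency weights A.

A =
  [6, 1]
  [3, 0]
A^⊗3 =
  [4, 1]
  [3, 0]

Each entry (A^⊗3)_ij equals the minimum over all length-3 walks i = v_0 → v_1 → … → v_3 = j of Σ_t A[v_t][v_{t+1}]. For example, for (i, j) = (0, 1) we minimise over 4 possible intermediate vertex sequences; the minimum is 1, attained along the walk 0 → 1 → 1 → 1.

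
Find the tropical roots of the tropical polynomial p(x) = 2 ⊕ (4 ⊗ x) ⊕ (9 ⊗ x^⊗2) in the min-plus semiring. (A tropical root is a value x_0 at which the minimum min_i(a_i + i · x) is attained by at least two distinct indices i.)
Roots: {-5, -2}

Each tropical root is a break point of the lower envelope of the lines y = a_i + i · x (there are 3 lines, with slopes 0, 1, ..., 2). Only the lines that attain the minimum somewhere contribute to roots; other lines are dominated. Here the surviving (envelope) indices are i = 2, i = 1, i = 0.
Intersections between consecutive envelope lines give the roots: for adjacent envelope indices i < j the intersection is x = (a_i − a_j) / (j − i). Reading off the sorted break points: {-5, -2}.
Verification: at each break x_0, at least two indices attain the minimum of min_i(a_i + i · x_0).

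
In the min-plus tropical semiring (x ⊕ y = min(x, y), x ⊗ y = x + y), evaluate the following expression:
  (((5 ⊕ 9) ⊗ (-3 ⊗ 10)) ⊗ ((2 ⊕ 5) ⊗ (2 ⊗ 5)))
(((5 ⊕ 9) ⊗ (-3 ⊗ 10)) ⊗ ((2 ⊕ 5) ⊗ (2 ⊗ 5))) = 21

Expand innermost to outermost. Recall ⊕ takes the minimum of its arguments and ⊗ takes their sum. Working out the expression (((5 ⊕ 9) ⊗ (-3 ⊗ 10)) ⊗ ((2 ⊕ 5) ⊗ (2 ⊗ 5))) gives 21.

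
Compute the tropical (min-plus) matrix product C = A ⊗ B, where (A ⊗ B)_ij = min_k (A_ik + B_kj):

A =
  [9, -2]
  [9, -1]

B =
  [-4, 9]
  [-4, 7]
A ⊗ B =
  [-6, 5]
  [-5, 6]

Apply the min-plus product entry-by-entry:
  C[0][0] = min over k of (A[0][0] + B[0][0] = 9 + -4 = 5, A[0][1] + B[1][0] = -2 + -4 = -6) = -6 (attained at k = 1)
  C[0][1] = min over k of (A[0][0] + B[0][1] = 9 + 9 = 18, A[0][1] + B[1][1] = -2 + 7 = 5) = 5 (attained at k = 1)
  C[1][0] = min over k of (A[1][0] + B[0][0] = 9 + -4 = 5, A[1][1] + B[1][0] = -1 + -4 = -5) = -5 (attained at k = 1)
  C[1][1] = min over k of (A[1][0] + B[0][1] = 9 + 9 = 18, A[1][1] + B[1][1] = -1 + 7 = 6) = 6 (attained at k = 1)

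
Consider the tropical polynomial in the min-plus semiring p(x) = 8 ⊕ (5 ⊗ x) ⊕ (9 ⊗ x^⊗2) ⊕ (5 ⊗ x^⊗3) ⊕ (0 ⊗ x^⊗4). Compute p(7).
p(7) = 8

A tropical monomial a ⊗ x^⊗i evaluates to a + i · x. Evaluating each term at x = 7:
  Term 0 contributes 8 + 0 · 7 = 8
  Term 1 contributes 5 + 1 · 7 = 12
  Term 2 contributes 9 + 2 · 7 = 23
  Term 3 contributes 5 + 3 · 7 = 26
  Term 4 contributes 0 + 4 · 7 = 28
p(7) = ⊕ of these = min[8, 12, 23, 26, 28] = 8.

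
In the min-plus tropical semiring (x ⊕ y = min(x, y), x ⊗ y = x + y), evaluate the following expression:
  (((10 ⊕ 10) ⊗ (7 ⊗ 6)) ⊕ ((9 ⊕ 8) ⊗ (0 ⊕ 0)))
(((10 ⊕ 10) ⊗ (7 ⊗ 6)) ⊕ ((9 ⊕ 8) ⊗ (0 ⊕ 0))) = 8

Expand innermost to outermost. Recall ⊕ takes the minimum of its arguments and ⊗ takes their sum. Working out the expression (((10 ⊕ 10) ⊗ (7 ⊗ 6)) ⊕ ((9 ⊕ 8) ⊗ (0 ⊕ 0))) gives 8.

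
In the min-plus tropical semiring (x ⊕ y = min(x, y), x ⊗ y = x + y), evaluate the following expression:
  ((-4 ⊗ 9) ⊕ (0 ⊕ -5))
((-4 ⊗ 9) ⊕ (0 ⊕ -5)) = -5

Expand innermost to outermost. Recall ⊕ takes the minimum of its arguments and ⊗ takes their sum. Working out the expression ((-4 ⊗ 9) ⊕ (0 ⊕ -5)) gives -5.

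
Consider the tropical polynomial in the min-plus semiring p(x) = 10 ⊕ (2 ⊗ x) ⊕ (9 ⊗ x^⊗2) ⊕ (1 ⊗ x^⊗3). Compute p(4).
p(4) = 6

A tropical monomial a ⊗ x^⊗i evaluates to a + i · x. Evaluating each term at x = 4:
  Term 0 contributes 10 + 0 · 4 = 10
  Term 1 contributes 2 + 1 · 4 = 6
  Term 2 contributes 9 + 2 · 4 = 17
  Term 3 contributes 1 + 3 · 4 = 13
p(4) = ⊕ of these = min[10, 6, 17, 13] = 6.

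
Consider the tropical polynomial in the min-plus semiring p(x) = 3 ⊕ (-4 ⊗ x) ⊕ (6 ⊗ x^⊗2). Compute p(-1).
p(-1) = -5

A tropical monomial a ⊗ x^⊗i evaluates to a + i · x. Evaluating each term at x = -1:
  Term 0 contributes 3 + 0 · -1 = 3
  Term 1 contributes -4 + 1 · -1 = -5
  Term 2 contributes 6 + 2 · -1 = 4
p(-1) = ⊕ of these = min[3, -5, 4] = -5.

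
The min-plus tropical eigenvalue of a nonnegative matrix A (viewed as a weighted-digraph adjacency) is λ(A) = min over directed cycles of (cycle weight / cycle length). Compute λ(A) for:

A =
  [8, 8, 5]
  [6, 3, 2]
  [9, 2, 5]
λ(A) = 2

Enumerate directed cycles and compute their means (weight / length). Sample:
  cycle 0 → 0: weight = 8, length = 1, mean = 8/1 ≈ 8.000
  cycle 1 → 1: weight = 3, length = 1, mean = 3/1 ≈ 3.000
  cycle 2 → 2: weight = 5, length = 1, mean = 5/1 ≈ 5.000
  cycle 0 → 1 → 0: weight = 14, length = 2, mean = 14/2 ≈ 7.000
  cycle 0 → 2 → 0: weight = 14, length = 2, mean = 14/2 ≈ 7.000
  cycle 1 → 0 → 1: weight = 14, length = 2, mean = 14/2 ≈ 7.000
Minimum mean = 2.000, attained e.g. along the cycle 1 → 2 → 1 with weight 4 and length 2. So λ(A) = 4/2 = 2.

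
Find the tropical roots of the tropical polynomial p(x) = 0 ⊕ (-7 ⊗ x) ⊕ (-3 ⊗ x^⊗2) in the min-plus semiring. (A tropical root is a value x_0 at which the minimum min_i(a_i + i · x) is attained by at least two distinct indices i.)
Roots: {-4, 7}

Each tropical root is a break point of the lower envelope of the lines y = a_i + i · x (there are 3 lines, with slopes 0, 1, ..., 2). Only the lines that attain the minimum somewhere contribute to roots; other lines are dominated. Here the surviving (envelope) indices are i = 2, i = 1, i = 0.
Intersections between consecutive envelope lines give the roots: for adjacent envelope indices i < j the intersection is x = (a_i − a_j) / (j − i). Reading off the sorted break points: {-4, 7}.
Verification: at each break x_0, at least two indices attain the minimum of min_i(a_i + i · x_0).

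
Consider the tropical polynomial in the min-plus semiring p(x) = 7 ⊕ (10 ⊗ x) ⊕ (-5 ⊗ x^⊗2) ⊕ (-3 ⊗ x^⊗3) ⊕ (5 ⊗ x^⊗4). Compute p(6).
p(6) = 7

A tropical monomial a ⊗ x^⊗i evaluates to a + i · x. Evaluating each term at x = 6:
  Term 0 contributes 7 + 0 · 6 = 7
  Term 1 contributes 10 + 1 · 6 = 16
  Term 2 contributes -5 + 2 · 6 = 7
  Term 3 contributes -3 + 3 · 6 = 15
  Term 4 contributes 5 + 4 · 6 = 29
p(6) = ⊕ of these = min[7, 16, 7, 15, 29] = 7.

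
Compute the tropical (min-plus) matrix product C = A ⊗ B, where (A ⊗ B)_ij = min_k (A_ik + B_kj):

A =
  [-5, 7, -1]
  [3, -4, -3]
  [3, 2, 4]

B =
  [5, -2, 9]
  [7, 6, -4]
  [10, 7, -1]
A ⊗ B =
  [0, -7, -2]
  [3, 1, -8]
  [8, 1, -2]

Apply the min-plus product entry-by-entry:
  C[0][0] = min over k of (A[0][0] + B[0][0] = -5 + 5 = 0, A[0][1] + B[1][0] = 7 + 7 = 14, A[0][2] + B[2][0] = -1 + 10 = 9) = 0 (attained at k = 0)
  C[0][1] = min over k of (A[0][0] + B[0][1] = -5 + -2 = -7, A[0][1] + B[1][1] = 7 + 6 = 13, A[0][2] + B[2][1] = -1 + 7 = 6) = -7 (attained at k = 0)
  C[0][2] = min over k of (A[0][0] + B[0][2] = -5 + 9 = 4, A[0][1] + B[1][2] = 7 + -4 = 3, A[0][2] + B[2][2] = -1 + -1 = -2) = -2 (attained at k = 2)
  C[1][0] = min over k of (A[1][0] + B[0][0] = 3 + 5 = 8, A[1][1] + B[1][0] = -4 + 7 = 3, A[1][2] + B[2][0] = -3 + 10 = 7) = 3 (attained at k = 1)
  C[1][1] = min over k of (A[1][0] + B[0][1] = 3 + -2 = 1, A[1][1] + B[1][1] = -4 + 6 = 2, A[1][2] + B[2][1] = -3 + 7 = 4) = 1 (attained at k = 0)
  C[1][2] = min over k of (A[1][0] + B[0][2] = 3 + 9 = 12, A[1][1] + B[1][2] = -4 + -4 = -8, A[1][2] + B[2][2] = -3 + -1 = -4) = -8 (attained at k = 1)
  C[2][0] = min over k of (A[2][0] + B[0][0] = 3 + 5 = 8, A[2][1] + B[1][0] = 2 + 7 = 9, A[2][2] + B[2][0] = 4 + 10 = 14) = 8 (attained at k = 0)
  C[2][1] = min over k of (A[2][0] + B[0][1] = 3 + -2 = 1, A[2][1] + B[1][1] = 2 + 6 = 8, A[2][2] + B[2][1] = 4 + 7 = 11) = 1 (attained at k = 0)
  C[2][2] = min over k of (A[2][0] + B[0][2] = 3 + 9 = 12, A[2][1] + B[1][2] = 2 + -4 = -2, A[2][2] + B[2][2] = 4 + -1 = 3) = -2 (attained at k = 1)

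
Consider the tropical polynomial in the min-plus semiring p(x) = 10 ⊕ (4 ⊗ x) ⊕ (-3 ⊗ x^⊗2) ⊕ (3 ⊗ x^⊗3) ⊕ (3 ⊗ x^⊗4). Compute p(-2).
p(-2) = -7

A tropical monomial a ⊗ x^⊗i evaluates to a + i · x. Evaluating each term at x = -2:
  Term 0 contributes 10 + 0 · -2 = 10
  Term 1 contributes 4 + 1 · -2 = 2
  Term 2 contributes -3 + 2 · -2 = -7
  Term 3 contributes 3 + 3 · -2 = -3
  Term 4 contributes 3 + 4 · -2 = -5
p(-2) = ⊕ of these = min[10, 2, -7, -3, -5] = -7.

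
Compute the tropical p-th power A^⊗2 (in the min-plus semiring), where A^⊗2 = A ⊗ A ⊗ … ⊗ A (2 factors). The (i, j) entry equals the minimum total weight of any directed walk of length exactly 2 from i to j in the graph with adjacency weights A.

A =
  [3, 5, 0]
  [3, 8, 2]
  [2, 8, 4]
A^⊗2 =
  [2, 8, 3]
  [4, 8, 3]
  [5, 7, 2]

Each entry (A^⊗2)_ij equals the minimum over all length-2 walks i = v_0 → v_1 → … → v_2 = j of Σ_t A[v_t][v_{t+1}]. For example, for (i, j) = (0, 2) we minimise over 3 possible intermediate vertex sequences; the minimum is 3, attained along the walk 0 → 0 → 2.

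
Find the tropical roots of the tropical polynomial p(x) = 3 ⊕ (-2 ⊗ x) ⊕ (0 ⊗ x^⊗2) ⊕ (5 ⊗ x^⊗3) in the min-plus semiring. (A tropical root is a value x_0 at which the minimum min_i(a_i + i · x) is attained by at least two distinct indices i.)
Roots: {-5, -2, 5}

Each tropical root is a break point of the lower envelope of the lines y = a_i + i · x (there are 4 lines, with slopes 0, 1, ..., 3). Only the lines that attain the minimum somewhere contribute to roots; other lines are dominated. Here the surviving (envelope) indices are i = 3, i = 2, i = 1, i = 0.
Intersections between consecutive envelope lines give the roots: for adjacent envelope indices i < j the intersection is x = (a_i − a_j) / (j − i). Reading off the sorted break points: {-5, -2, 5}.
Verification: at each break x_0, at least two indices attain the minimum of min_i(a_i + i · x_0).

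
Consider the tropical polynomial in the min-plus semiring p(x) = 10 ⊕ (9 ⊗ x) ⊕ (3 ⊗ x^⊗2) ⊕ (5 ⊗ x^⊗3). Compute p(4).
p(4) = 10

A tropical monomial a ⊗ x^⊗i evaluates to a + i · x. Evaluating each term at x = 4:
  Term 0 contributes 10 + 0 · 4 = 10
  Term 1 contributes 9 + 1 · 4 = 13
  Term 2 contributes 3 + 2 · 4 = 11
  Term 3 contributes 5 + 3 · 4 = 17
p(4) = ⊕ of these = min[10, 13, 11, 17] = 10.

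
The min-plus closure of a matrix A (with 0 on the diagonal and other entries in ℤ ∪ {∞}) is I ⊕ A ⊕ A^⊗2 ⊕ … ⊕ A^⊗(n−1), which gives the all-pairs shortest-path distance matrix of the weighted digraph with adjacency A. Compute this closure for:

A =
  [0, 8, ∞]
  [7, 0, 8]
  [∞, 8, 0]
Closure =
  [0, 8, 16]
  [7, 0, 8]
  [15, 8, 0]

This is the Floyd-Warshall all-pairs shortest-path computation. For each intermediate vertex k = 0, 1, …, 2, update dist[i][j] ← min(dist[i][j], dist[i][k] + dist[k][j]). The final matrix gives, for each (i, j), the minimum total weight of any directed path from i to j (possibly empty when i = j).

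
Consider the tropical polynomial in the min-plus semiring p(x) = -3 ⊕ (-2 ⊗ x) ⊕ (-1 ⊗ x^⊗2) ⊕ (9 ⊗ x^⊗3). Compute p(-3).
p(-3) = -7

A tropical monomial a ⊗ x^⊗i evaluates to a + i · x. Evaluating each term at x = -3:
  Term 0 contributes -3 + 0 · -3 = -3
  Term 1 contributes -2 + 1 · -3 = -5
  Term 2 contributes -1 + 2 · -3 = -7
  Term 3 contributes 9 + 3 · -3 = 0
p(-3) = ⊕ of these = min[-3, -5, -7, 0] = -7.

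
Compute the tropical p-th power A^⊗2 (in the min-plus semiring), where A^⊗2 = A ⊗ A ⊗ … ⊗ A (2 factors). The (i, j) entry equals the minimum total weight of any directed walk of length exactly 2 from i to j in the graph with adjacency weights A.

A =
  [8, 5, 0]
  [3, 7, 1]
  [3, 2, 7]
A^⊗2 =
  [3, 2, 6]
  [4, 3, 3]
  [5, 8, 3]

Each entry (A^⊗2)_ij equals the minimum over all length-2 walks i = v_0 → v_1 → … → v_2 = j of Σ_t A[v_t][v_{t+1}]. For example, for (i, j) = (0, 2) we minimise over 3 possible intermediate vertex sequences; the minimum is 6, attained along the walk 0 → 1 → 2.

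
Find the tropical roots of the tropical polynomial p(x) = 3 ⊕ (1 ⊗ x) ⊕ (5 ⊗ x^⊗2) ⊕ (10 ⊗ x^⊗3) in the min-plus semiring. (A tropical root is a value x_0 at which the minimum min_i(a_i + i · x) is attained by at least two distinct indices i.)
Roots: {-5, -4, 2}

Each tropical root is a break point of the lower envelope of the lines y = a_i + i · x (there are 4 lines, with slopes 0, 1, ..., 3). Only the lines that attain the minimum somewhere contribute to roots; other lines are dominated. Here the surviving (envelope) indices are i = 3, i = 2, i = 1, i = 0.
Intersections between consecutive envelope lines give the roots: for adjacent envelope indices i < j the intersection is x = (a_i − a_j) / (j − i). Reading off the sorted break points: {-5, -4, 2}.
Verification: at each break x_0, at least two indices attain the minimum of min_i(a_i + i · x_0).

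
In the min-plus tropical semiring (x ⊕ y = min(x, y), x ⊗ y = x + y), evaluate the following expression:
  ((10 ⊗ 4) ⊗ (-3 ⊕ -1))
((10 ⊗ 4) ⊗ (-3 ⊕ -1)) = 11

Expand innermost to outermost. Recall ⊕ takes the minimum of its arguments and ⊗ takes their sum. Working out the expression ((10 ⊗ 4) ⊗ (-3 ⊕ -1)) gives 11.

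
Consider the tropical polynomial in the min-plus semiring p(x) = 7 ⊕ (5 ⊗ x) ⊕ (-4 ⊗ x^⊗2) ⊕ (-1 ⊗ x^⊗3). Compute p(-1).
p(-1) = -6

A tropical monomial a ⊗ x^⊗i evaluates to a + i · x. Evaluating each term at x = -1:
  Term 0 contributes 7 + 0 · -1 = 7
  Term 1 contributes 5 + 1 · -1 = 4
  Term 2 contributes -4 + 2 · -1 = -6
  Term 3 contributes -1 + 3 · -1 = -4
p(-1) = ⊕ of these = min[7, 4, -6, -4] = -6.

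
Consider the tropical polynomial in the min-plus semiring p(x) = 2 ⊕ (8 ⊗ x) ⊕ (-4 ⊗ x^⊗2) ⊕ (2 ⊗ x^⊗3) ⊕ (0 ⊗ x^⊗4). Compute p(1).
p(1) = -2

A tropical monomial a ⊗ x^⊗i evaluates to a + i · x. Evaluating each term at x = 1:
  Term 0 contributes 2 + 0 · 1 = 2
  Term 1 contributes 8 + 1 · 1 = 9
  Term 2 contributes -4 + 2 · 1 = -2
  Term 3 contributes 2 + 3 · 1 = 5
  Term 4 contributes 0 + 4 · 1 = 4
p(1) = ⊕ of these = min[2, 9, -2, 5, 4] = -2.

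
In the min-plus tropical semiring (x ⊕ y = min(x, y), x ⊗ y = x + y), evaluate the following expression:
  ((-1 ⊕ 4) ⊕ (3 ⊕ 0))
((-1 ⊕ 4) ⊕ (3 ⊕ 0)) = -1

Expand innermost to outermost. Recall ⊕ takes the minimum of its arguments and ⊗ takes their sum. Working out the expression ((-1 ⊕ 4) ⊕ (3 ⊕ 0)) gives -1.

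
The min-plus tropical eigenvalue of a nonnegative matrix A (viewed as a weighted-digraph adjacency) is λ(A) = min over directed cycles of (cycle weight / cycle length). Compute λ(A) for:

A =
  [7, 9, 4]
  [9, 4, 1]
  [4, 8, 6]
λ(A) = 4

Enumerate directed cycles and compute their means (weight / length). Sample:
  cycle 0 → 0: weight = 7, length = 1, mean = 7/1 ≈ 7.000
  cycle 1 → 1: weight = 4, length = 1, mean = 4/1 ≈ 4.000
  cycle 2 → 2: weight = 6, length = 1, mean = 6/1 ≈ 6.000
  cycle 0 → 1 → 0: weight = 18, length = 2, mean = 18/2 ≈ 9.000
  cycle 0 → 2 → 0: weight = 8, length = 2, mean = 8/2 ≈ 4.000
  cycle 1 → 0 → 1: weight = 18, length = 2, mean = 18/2 ≈ 9.000
Minimum mean = 4.000, attained e.g. along the cycle 1 → 1 with weight 4 and length 1. So λ(A) = 4/1 = 4.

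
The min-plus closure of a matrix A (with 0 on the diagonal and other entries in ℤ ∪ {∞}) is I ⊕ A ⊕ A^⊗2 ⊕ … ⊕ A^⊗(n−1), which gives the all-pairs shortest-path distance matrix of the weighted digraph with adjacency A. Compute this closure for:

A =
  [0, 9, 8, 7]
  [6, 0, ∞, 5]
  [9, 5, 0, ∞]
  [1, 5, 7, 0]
Closure =
  [0, 9, 8, 7]
  [6, 0, 12, 5]
  [9, 5, 0, 10]
  [1, 5, 7, 0]

This is the Floyd-Warshall all-pairs shortest-path computation. For each intermediate vertex k = 0, 1, …, 3, update dist[i][j] ← min(dist[i][j], dist[i][k] + dist[k][j]). The final matrix gives, for each (i, j), the minimum total weight of any directed path from i to j (possibly empty when i = j).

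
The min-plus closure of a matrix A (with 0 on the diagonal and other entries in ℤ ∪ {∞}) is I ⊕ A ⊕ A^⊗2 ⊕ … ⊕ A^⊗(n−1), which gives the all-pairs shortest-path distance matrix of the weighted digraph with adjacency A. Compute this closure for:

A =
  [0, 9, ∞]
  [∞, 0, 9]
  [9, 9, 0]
Closure =
  [0, 9, 18]
  [18, 0, 9]
  [9, 9, 0]

This is the Floyd-Warshall all-pairs shortest-path computation. For each intermediate vertex k = 0, 1, …, 2, update dist[i][j] ← min(dist[i][j], dist[i][k] + dist[k][j]). The final matrix gives, for each (i, j), the minimum total weight of any directed path from i to j (possibly empty when i = j).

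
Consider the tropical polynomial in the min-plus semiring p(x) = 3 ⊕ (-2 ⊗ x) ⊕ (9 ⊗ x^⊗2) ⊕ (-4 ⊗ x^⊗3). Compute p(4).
p(4) = 2

A tropical monomial a ⊗ x^⊗i evaluates to a + i · x. Evaluating each term at x = 4:
  Term 0 contributes 3 + 0 · 4 = 3
  Term 1 contributes -2 + 1 · 4 = 2
  Term 2 contributes 9 + 2 · 4 = 17
  Term 3 contributes -4 + 3 · 4 = 8
p(4) = ⊕ of these = min[3, 2, 17, 8] = 2.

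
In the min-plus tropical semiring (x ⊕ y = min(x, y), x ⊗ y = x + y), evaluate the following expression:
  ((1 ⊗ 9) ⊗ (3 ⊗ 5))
((1 ⊗ 9) ⊗ (3 ⊗ 5)) = 18

Expand innermost to outermost. Recall ⊕ takes the minimum of its arguments and ⊗ takes their sum. Working out the expression ((1 ⊗ 9) ⊗ (3 ⊗ 5)) gives 18.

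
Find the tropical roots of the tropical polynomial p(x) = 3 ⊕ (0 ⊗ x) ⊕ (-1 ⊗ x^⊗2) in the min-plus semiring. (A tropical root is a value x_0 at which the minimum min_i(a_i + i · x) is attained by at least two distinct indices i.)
Roots: {1, 3}

Each tropical root is a break point of the lower envelope of the lines y = a_i + i · x (there are 3 lines, with slopes 0, 1, ..., 2). Only the lines that attain the minimum somewhere contribute to roots; other lines are dominated. Here the surviving (envelope) indices are i = 2, i = 1, i = 0.
Intersections between consecutive envelope lines give the roots: for adjacent envelope indices i < j the intersection is x = (a_i − a_j) / (j − i). Reading off the sorted break points: {1, 3}.
Verification: at each break x_0, at least two indices attain the minimum of min_i(a_i + i · x_0).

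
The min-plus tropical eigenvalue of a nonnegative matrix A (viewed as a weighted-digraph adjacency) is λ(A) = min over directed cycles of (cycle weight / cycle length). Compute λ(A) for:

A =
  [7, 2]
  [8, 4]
λ(A) = 4

Enumerate directed cycles and compute their means (weight / length). Sample:
  cycle 0 → 0: weight = 7, length = 1, mean = 7/1 ≈ 7.000
  cycle 1 → 1: weight = 4, length = 1, mean = 4/1 ≈ 4.000
  cycle 0 → 1 → 0: weight = 10, length = 2, mean = 10/2 ≈ 5.000
  cycle 1 → 0 → 1: weight = 10, length = 2, mean = 10/2 ≈ 5.000
Minimum mean = 4.000, attained e.g. along the cycle 1 → 1 with weight 4 and length 1. So λ(A) = 4/1 = 4.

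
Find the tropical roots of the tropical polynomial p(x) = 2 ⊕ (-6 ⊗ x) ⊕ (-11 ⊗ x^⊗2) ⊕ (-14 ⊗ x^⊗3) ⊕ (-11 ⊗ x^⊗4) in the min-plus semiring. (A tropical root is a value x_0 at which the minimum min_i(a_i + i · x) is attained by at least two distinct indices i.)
Roots: {-3, 3, 5, 8}

Each tropical root is a break point of the lower envelope of the lines y = a_i + i · x (there are 5 lines, with slopes 0, 1, ..., 4). Only the lines that attain the minimum somewhere contribute to roots; other lines are dominated. Here the surviving (envelope) indices are i = 4, i = 3, i = 2, i = 1, i = 0.
Intersections between consecutive envelope lines give the roots: for adjacent envelope indices i < j the intersection is x = (a_i − a_j) / (j − i). Reading off the sorted break points: {-3, 3, 5, 8}.
Verification: at each break x_0, at least two indices attain the minimum of min_i(a_i + i · x_0).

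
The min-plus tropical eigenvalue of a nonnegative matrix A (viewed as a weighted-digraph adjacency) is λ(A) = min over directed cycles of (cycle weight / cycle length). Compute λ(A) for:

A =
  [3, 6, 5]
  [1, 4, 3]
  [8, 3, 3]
λ(A) = 3

Enumerate directed cycles and compute their means (weight / length). Sample:
  cycle 0 → 0: weight = 3, length = 1, mean = 3/1 ≈ 3.000
  cycle 1 → 1: weight = 4, length = 1, mean = 4/1 ≈ 4.000
  cycle 2 → 2: weight = 3, length = 1, mean = 3/1 ≈ 3.000
  cycle 0 → 1 → 0: weight = 7, length = 2, mean = 7/2 ≈ 3.500
  cycle 0 → 2 → 0: weight = 13, length = 2, mean = 13/2 ≈ 6.500
  cycle 1 → 0 → 1: weight = 7, length = 2, mean = 7/2 ≈ 3.500
Minimum mean = 3.000, attained e.g. along the cycle 0 → 0 with weight 3 and length 1. So λ(A) = 3/1 = 3.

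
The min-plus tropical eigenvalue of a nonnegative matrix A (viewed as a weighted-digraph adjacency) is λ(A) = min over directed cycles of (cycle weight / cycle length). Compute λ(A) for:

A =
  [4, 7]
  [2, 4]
λ(A) = 4

Enumerate directed cycles and compute their means (weight / length). Sample:
  cycle 0 → 0: weight = 4, length = 1, mean = 4/1 ≈ 4.000
  cycle 1 → 1: weight = 4, length = 1, mean = 4/1 ≈ 4.000
  cycle 0 → 1 → 0: weight = 9, length = 2, mean = 9/2 ≈ 4.500
  cycle 1 → 0 → 1: weight = 9, length = 2, mean = 9/2 ≈ 4.500
Minimum mean = 4.000, attained e.g. along the cycle 0 → 0 with weight 4 and length 1. So λ(A) = 4/1 = 4.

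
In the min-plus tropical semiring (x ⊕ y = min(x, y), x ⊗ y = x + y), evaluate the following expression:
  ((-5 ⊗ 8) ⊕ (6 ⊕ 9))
((-5 ⊗ 8) ⊕ (6 ⊕ 9)) = 3

Expand innermost to outermost. Recall ⊕ takes the minimum of its arguments and ⊗ takes their sum. Working out the expression ((-5 ⊗ 8) ⊕ (6 ⊕ 9)) gives 3.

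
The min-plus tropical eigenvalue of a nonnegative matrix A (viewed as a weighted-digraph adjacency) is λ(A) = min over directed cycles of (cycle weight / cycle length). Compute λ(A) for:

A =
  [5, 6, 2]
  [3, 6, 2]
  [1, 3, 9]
λ(A) = 3/2

Enumerate directed cycles and compute their means (weight / length). Sample:
  cycle 0 → 0: weight = 5, length = 1, mean = 5/1 ≈ 5.000
  cycle 1 → 1: weight = 6, length = 1, mean = 6/1 ≈ 6.000
  cycle 2 → 2: weight = 9, length = 1, mean = 9/1 ≈ 9.000
  cycle 0 → 1 → 0: weight = 9, length = 2, mean = 9/2 ≈ 4.500
  cycle 0 → 2 → 0: weight = 3, length = 2, mean = 3/2 ≈ 1.500
  cycle 1 → 0 → 1: weight = 9, length = 2, mean = 9/2 ≈ 4.500
Minimum mean = 1.500, attained e.g. along the cycle 0 → 2 → 0 with weight 3 and length 2. So λ(A) = 3/2 = 3/2.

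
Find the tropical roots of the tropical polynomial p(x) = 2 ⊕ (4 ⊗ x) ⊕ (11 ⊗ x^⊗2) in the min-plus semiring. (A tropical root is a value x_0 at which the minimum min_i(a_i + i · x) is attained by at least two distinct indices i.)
Roots: {-7, -2}

Each tropical root is a break point of the lower envelope of the lines y = a_i + i · x (there are 3 lines, with slopes 0, 1, ..., 2). Only the lines that attain the minimum somewhere contribute to roots; other lines are dominated. Here the surviving (envelope) indices are i = 2, i = 1, i = 0.
Intersections between consecutive envelope lines give the roots: for adjacent envelope indices i < j the intersection is x = (a_i − a_j) / (j − i). Reading off the sorted break points: {-7, -2}.
Verification: at each break x_0, at least two indices attain the minimum of min_i(a_i + i · x_0).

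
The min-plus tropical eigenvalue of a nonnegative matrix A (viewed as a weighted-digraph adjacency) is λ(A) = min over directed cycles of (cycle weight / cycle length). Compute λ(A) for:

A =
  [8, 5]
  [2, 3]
λ(A) = 3

Enumerate directed cycles and compute their means (weight / length). Sample:
  cycle 0 → 0: weight = 8, length = 1, mean = 8/1 ≈ 8.000
  cycle 1 → 1: weight = 3, length = 1, mean = 3/1 ≈ 3.000
  cycle 0 → 1 → 0: weight = 7, length = 2, mean = 7/2 ≈ 3.500
  cycle 1 → 0 → 1: weight = 7, length = 2, mean = 7/2 ≈ 3.500
Minimum mean = 3.000, attained e.g. along the cycle 1 → 1 with weight 3 and length 1. So λ(A) = 3/1 = 3.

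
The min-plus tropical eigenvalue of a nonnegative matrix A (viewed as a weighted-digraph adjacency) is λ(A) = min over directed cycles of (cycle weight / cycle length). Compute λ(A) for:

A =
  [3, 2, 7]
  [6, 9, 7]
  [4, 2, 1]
λ(A) = 1

Enumerate directed cycles and compute their means (weight / length). Sample:
  cycle 0 → 0: weight = 3, length = 1, mean = 3/1 ≈ 3.000
  cycle 1 → 1: weight = 9, length = 1, mean = 9/1 ≈ 9.000
  cycle 2 → 2: weight = 1, length = 1, mean = 1/1 ≈ 1.000
  cycle 0 → 1 → 0: weight = 8, length = 2, mean = 8/2 ≈ 4.000
  cycle 0 → 2 → 0: weight = 11, length = 2, mean = 11/2 ≈ 5.500
  cycle 1 → 0 → 1: weight = 8, length = 2, mean = 8/2 ≈ 4.000
Minimum mean = 1.000, attained e.g. along the cycle 2 → 2 with weight 1 and length 1. So λ(A) = 1/1 = 1.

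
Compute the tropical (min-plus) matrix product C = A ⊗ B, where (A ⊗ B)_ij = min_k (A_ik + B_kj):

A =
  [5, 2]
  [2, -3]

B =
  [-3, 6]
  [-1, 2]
A ⊗ B =
  [1, 4]
  [-4, -1]

Apply the min-plus product entry-by-entry:
  C[0][0] = min over k of (A[0][0] + B[0][0] = 5 + -3 = 2, A[0][1] + B[1][0] = 2 + -1 = 1) = 1 (attained at k = 1)
  C[0][1] = min over k of (A[0][0] + B[0][1] = 5 + 6 = 11, A[0][1] + B[1][1] = 2 + 2 = 4) = 4 (attained at k = 1)
  C[1][0] = min over k of (A[1][0] + B[0][0] = 2 + -3 = -1, A[1][1] + B[1][0] = -3 + -1 = -4) = -4 (attained at k = 1)
  C[1][1] = min over k of (A[1][0] + B[0][1] = 2 + 6 = 8, A[1][1] + B[1][1] = -3 + 2 = -1) = -1 (attained at k = 1)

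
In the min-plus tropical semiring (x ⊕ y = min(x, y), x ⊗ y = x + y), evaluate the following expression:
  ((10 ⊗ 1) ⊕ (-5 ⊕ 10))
((10 ⊗ 1) ⊕ (-5 ⊕ 10)) = -5

Expand innermost to outermost. Recall ⊕ takes the minimum of its arguments and ⊗ takes their sum. Working out the expression ((10 ⊗ 1) ⊕ (-5 ⊕ 10)) gives -5.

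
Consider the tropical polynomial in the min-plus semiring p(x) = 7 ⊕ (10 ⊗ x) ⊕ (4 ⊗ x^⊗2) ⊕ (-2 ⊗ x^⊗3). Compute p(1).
p(1) = 1

A tropical monomial a ⊗ x^⊗i evaluates to a + i · x. Evaluating each term at x = 1:
  Term 0 contributes 7 + 0 · 1 = 7
  Term 1 contributes 10 + 1 · 1 = 11
  Term 2 contributes 4 + 2 · 1 = 6
  Term 3 contributes -2 + 3 · 1 = 1
p(1) = ⊕ of these = min[7, 11, 6, 1] = 1.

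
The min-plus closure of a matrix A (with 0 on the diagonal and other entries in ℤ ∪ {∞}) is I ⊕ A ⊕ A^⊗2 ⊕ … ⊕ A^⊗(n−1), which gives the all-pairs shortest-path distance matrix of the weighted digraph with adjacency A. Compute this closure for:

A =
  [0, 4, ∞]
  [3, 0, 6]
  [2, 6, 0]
Closure =
  [0, 4, 10]
  [3, 0, 6]
  [2, 6, 0]

This is the Floyd-Warshall all-pairs shortest-path computation. For each intermediate vertex k = 0, 1, …, 2, update dist[i][j] ← min(dist[i][j], dist[i][k] + dist[k][j]). The final matrix gives, for each (i, j), the minimum total weight of any directed path from i to j (possibly empty when i = j).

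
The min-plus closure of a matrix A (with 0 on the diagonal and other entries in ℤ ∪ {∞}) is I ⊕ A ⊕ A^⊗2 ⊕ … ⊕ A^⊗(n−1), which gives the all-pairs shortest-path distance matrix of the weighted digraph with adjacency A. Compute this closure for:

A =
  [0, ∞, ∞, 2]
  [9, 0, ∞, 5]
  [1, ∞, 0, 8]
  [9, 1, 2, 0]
Closure =
  [0, 3, 4, 2]
  [8, 0, 7, 5]
  [1, 4, 0, 3]
  [3, 1, 2, 0]

This is the Floyd-Warshall all-pairs shortest-path computation. For each intermediate vertex k = 0, 1, …, 3, update dist[i][j] ← min(dist[i][j], dist[i][k] + dist[k][j]). The final matrix gives, for each (i, j), the minimum total weight of any directed path from i to j (possibly empty when i = j).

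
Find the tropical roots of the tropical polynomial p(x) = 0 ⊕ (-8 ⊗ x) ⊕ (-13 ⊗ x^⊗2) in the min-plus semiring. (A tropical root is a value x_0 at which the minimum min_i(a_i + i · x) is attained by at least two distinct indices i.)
Roots: {5, 8}

Each tropical root is a break point of the lower envelope of the lines y = a_i + i · x (there are 3 lines, with slopes 0, 1, ..., 2). Only the lines that attain the minimum somewhere contribute to roots; other lines are dominated. Here the surviving (envelope) indices are i = 2, i = 1, i = 0.
Intersections between consecutive envelope lines give the roots: for adjacent envelope indices i < j the intersection is x = (a_i − a_j) / (j − i). Reading off the sorted break points: {5, 8}.
Verification: at each break x_0, at least two indices attain the minimum of min_i(a_i + i · x_0).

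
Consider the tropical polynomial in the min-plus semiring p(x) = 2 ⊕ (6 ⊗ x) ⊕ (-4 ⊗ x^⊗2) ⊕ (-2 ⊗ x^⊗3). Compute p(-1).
p(-1) = -6

A tropical monomial a ⊗ x^⊗i evaluates to a + i · x. Evaluating each term at x = -1:
  Term 0 contributes 2 + 0 · -1 = 2
  Term 1 contributes 6 + 1 · -1 = 5
  Term 2 contributes -4 + 2 · -1 = -6
  Term 3 contributes -2 + 3 · -1 = -5
p(-1) = ⊕ of these = min[2, 5, -6, -5] = -6.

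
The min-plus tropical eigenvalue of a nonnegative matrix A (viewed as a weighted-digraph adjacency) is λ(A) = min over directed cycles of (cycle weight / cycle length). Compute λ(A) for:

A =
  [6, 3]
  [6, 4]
λ(A) = 4

Enumerate directed cycles and compute their means (weight / length). Sample:
  cycle 0 → 0: weight = 6, length = 1, mean = 6/1 ≈ 6.000
  cycle 1 → 1: weight = 4, length = 1, mean = 4/1 ≈ 4.000
  cycle 0 → 1 → 0: weight = 9, length = 2, mean = 9/2 ≈ 4.500
  cycle 1 → 0 → 1: weight = 9, length = 2, mean = 9/2 ≈ 4.500
Minimum mean = 4.000, attained e.g. along the cycle 1 → 1 with weight 4 and length 1. So λ(A) = 4/1 = 4.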